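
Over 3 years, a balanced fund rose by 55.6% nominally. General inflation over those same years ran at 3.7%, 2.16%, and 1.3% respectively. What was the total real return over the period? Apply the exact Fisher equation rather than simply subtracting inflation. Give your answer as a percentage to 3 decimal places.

44.991%

Cumulative inflation factor: 1.037 × 1.0216 × 1.013 ≈ 1.07317.
Nominal growth factor: 1.55600. Real growth factor = 1.55600 / 1.07317 ≈ 1.44991.
Total real return ≈ 44.9908%.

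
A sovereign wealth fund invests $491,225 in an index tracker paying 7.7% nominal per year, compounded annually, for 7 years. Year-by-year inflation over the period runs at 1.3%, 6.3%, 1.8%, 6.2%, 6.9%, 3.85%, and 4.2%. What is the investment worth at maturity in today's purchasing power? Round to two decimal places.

Nominal value at maturity: $491,225 × (1 + 7.7%)^7 ≈ $825,639.35.
Price-level factor over 7 years: 1.013 × 1.063 × 1.018 × 1.062 × 1.069 × 1.0385 × 1.042 ≈ 1.3466878122.
The maturity value deflated by that factor is the answer in today's purchasing power.

$613,088.90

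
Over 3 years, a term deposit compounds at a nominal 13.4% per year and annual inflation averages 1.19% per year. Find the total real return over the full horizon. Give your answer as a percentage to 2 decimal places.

40.74%

The annual real rate is (1+13.4%)/(1+1.19%) − 1 = 12.0664%.
Compounded over 3 years: (1 + 0.120664)^3 − 1 ≈ 0.40743.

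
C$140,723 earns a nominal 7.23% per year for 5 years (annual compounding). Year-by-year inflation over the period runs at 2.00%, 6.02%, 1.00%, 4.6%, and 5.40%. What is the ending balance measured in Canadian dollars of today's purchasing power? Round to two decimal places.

C$165,678.05

Nominal value at maturity: C$140,723 × (1 + 7.23%)^5 ≈ C$199,501.71.
Price-level factor over 5 years: 1.0200 × 1.0602 × 1.0100 × 1.046 × 1.0540 ≈ 1.2041529136.
Dividing the nominal maturity value by the price-level factor gives the value in today's money.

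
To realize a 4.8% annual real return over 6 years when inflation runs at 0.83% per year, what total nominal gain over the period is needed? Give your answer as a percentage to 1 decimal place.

Required annual nominal rate: (1+4.8%)(1+0.83%) − 1 = 5.66984%.
Cumulative over 6 years: (1 + 0.0566984)^6 − 1 ≈ 0.39221.

39.2%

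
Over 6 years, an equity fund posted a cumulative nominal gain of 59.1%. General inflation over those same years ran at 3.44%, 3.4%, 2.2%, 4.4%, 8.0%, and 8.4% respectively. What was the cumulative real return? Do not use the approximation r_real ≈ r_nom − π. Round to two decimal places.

Cumulative inflation factor: 1.0344 × 1.034 × 1.022 × 1.044 × 1.080 × 1.084 ≈ 1.33602.
Nominal growth factor: 1.59100. Real growth factor = 1.59100 / 1.33602 ≈ 1.19085.
Total real return ≈ 19.0849%.

19.08%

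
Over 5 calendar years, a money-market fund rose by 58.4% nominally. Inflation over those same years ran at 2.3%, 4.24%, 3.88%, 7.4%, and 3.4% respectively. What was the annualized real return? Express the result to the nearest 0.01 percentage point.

Cumulative inflation factor: 1.023 × 1.0424 × 1.0388 × 1.074 × 1.034 ≈ 1.23017.
Nominal growth factor: 1.58400. Real growth factor = 1.58400 / 1.23017 ≈ 1.28762.
Annualized: 1.28762^(1/5) − 1 ≈ 0.05186.

5.19%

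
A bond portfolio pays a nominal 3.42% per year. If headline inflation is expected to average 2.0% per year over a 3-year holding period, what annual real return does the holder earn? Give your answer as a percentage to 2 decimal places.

With constant rates the annual real return is the same each year: (1+3.42%)/(1+2.0%) − 1 = 0.01392.

1.39%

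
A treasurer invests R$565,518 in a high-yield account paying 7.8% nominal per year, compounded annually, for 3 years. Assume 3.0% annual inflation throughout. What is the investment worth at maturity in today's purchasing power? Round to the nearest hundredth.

Nominal value at maturity: R$565,518 × (1 + 7.8%)^3 ≈ R$708,439.41.
Price-level factor over 3 years: (1 + 3.0%)^3 = 1.092727.
The maturity value deflated by that factor is the answer in today's purchasing power.

R$648,322.42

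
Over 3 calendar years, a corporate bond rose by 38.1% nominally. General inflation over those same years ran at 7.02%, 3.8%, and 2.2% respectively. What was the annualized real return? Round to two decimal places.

6.75%

Cumulative inflation factor: 1.0702 × 1.038 × 1.022 ≈ 1.13531.
Nominal growth factor: 1.38100. Real growth factor = 1.38100 / 1.13531 ≈ 1.21641.
Annualized: 1.21641^(1/3) − 1 ≈ 0.06748.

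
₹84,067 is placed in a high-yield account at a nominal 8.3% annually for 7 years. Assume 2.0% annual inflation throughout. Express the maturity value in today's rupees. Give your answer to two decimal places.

₹127,886.16

Nominal value at maturity: ₹84,067 × (1 + 8.3%)^7 ≈ ₹146,901.00.
Price-level factor over 7 years: (1 + 2.0%)^7 ≈ 1.1486856676.
The maturity value deflated by that factor is the answer in today's purchasing power.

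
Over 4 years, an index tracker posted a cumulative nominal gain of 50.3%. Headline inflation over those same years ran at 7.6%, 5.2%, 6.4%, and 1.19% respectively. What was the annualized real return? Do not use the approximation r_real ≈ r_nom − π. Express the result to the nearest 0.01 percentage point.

Cumulative inflation factor: 1.076 × 1.052 × 1.064 × 1.0119 ≈ 1.21873.
Nominal growth factor: 1.50300. Real growth factor = 1.50300 / 1.21873 ≈ 1.23325.
Annualized: 1.23325^(1/4) − 1 ≈ 0.05381.

5.38%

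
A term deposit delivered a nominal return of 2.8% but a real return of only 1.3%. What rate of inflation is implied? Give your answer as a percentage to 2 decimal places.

1.48%

From (1+r_nom) = (1+r_real)(1+π), we get 1+π = (1 + 2.8%)/(1 + 1.3%) = 1.028/1.013 ≈ 1.01481.
So π ≈ 1.4808%.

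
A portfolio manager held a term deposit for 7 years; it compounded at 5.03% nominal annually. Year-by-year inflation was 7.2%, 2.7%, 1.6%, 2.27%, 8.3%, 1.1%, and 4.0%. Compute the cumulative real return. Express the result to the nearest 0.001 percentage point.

8.236%

Cumulative inflation factor: 1.072 × 1.027 × 1.016 × 1.0227 × 1.083 × 1.011 × 1.040 ≈ 1.30263.
Nominal growth factor: 1.40992. Real growth factor = 1.40992 / 1.30263 ≈ 1.08236.
Total real return ≈ 8.2364%.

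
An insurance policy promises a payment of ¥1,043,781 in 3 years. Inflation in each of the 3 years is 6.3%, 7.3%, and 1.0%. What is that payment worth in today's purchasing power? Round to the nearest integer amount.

Price-level factor over 3 years: 1.063 × 1.073 × 1.010 = 1.15200499.
Purchasing power today: ¥1,043,781 divided by that factor.

¥906,056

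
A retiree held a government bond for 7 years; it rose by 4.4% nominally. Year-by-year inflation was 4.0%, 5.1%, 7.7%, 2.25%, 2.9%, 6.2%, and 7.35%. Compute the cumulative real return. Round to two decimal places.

Cumulative inflation factor: 1.040 × 1.051 × 1.077 × 1.0225 × 1.029 × 1.062 × 1.0735 ≈ 1.41207.
Nominal growth factor: 1.04400. Real growth factor = 1.04400 / 1.41207 ≈ 0.73934.
Total real return ≈ -26.0661%.

-26.07%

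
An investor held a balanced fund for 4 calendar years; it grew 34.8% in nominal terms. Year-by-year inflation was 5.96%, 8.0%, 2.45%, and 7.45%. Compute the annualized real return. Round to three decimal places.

1.707%

Cumulative inflation factor: 1.0596 × 1.080 × 1.0245 × 1.0745 ≈ 1.25975.
Nominal growth factor: 1.34800. Real growth factor = 1.34800 / 1.25975 ≈ 1.07005.
Annualized: 1.07005^(1/4) − 1 ≈ 0.01707.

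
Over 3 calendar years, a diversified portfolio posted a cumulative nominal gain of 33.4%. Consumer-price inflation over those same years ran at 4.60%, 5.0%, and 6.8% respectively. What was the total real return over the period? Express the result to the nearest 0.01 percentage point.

Cumulative inflation factor: 1.0460 × 1.050 × 1.068 ≈ 1.17298.
Nominal growth factor: 1.33400. Real growth factor = 1.33400 / 1.17298 ≈ 1.13727.
Total real return ≈ 13.7270%.

13.73%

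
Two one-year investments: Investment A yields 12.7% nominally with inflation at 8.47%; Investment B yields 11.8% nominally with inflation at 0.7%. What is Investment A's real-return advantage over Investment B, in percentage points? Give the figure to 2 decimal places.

Investment A real return: 1.127/1.0847 − 1 = 3.900%.
Investment B real return: 1.118/1.007 − 1 = 11.023%.
Difference: 3.900 − 11.023 = -7.123 pp.

-7.12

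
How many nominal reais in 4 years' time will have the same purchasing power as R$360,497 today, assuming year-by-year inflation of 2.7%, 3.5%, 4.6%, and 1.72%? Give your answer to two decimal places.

R$407,709.17

Cumulative price-level factor: 1.027 × 1.035 × 1.046 × 1.0172 ≈ 1.1309641261.
Multiplying R$360,497 by the price-level factor gives the future nominal sum.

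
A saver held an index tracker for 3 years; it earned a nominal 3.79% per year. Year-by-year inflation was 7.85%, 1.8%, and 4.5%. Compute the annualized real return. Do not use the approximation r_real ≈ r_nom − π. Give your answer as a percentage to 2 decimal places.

Cumulative inflation factor: 1.0785 × 1.018 × 1.045 ≈ 1.14732.
Nominal growth factor: 1.11806. Real growth factor = 1.11806 / 1.14732 ≈ 0.97450.
Annualized: 0.97450^(1/3) − 1 ≈ -0.00857.

-0.86%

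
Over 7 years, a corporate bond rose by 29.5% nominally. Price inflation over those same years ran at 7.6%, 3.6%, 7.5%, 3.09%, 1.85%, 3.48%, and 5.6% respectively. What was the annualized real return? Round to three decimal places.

Cumulative inflation factor: 1.076 × 1.036 × 1.075 × 1.0309 × 1.0185 × 1.0348 × 1.056 ≈ 1.37492.
Nominal growth factor: 1.29500. Real growth factor = 1.29500 / 1.37492 ≈ 0.94187.
Annualized: 0.94187^(1/7) − 1 ≈ -0.00852.

-0.852%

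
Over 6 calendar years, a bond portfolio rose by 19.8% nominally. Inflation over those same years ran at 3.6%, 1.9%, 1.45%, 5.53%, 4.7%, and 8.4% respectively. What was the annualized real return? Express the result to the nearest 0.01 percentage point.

-1.13%

Cumulative inflation factor: 1.036 × 1.019 × 1.0145 × 1.0553 × 1.047 × 1.084 ≈ 1.28274.
Nominal growth factor: 1.19800. Real growth factor = 1.19800 / 1.28274 ≈ 0.93394.
Annualized: 0.93394^(1/6) − 1 ≈ -0.01133.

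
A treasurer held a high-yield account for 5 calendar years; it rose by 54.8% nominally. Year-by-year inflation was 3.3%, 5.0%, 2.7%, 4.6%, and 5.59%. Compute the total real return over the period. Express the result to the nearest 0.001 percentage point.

Cumulative inflation factor: 1.033 × 1.050 × 1.027 × 1.046 × 1.0559 ≈ 1.23031.
Nominal growth factor: 1.54800. Real growth factor = 1.54800 / 1.23031 ≈ 1.25822.
Total real return ≈ 25.8220%.

25.822%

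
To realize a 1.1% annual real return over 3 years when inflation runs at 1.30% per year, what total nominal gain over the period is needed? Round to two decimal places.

7.42%

Required annual nominal rate: (1+1.1%)(1+1.30%) − 1 = 2.4143%.
Cumulative over 3 years: (1 + 0.024143)^3 − 1 ≈ 0.07419.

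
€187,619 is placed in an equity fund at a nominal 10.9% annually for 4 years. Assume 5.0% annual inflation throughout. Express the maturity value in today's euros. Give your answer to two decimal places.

€233,477.91

Nominal value at maturity: €187,619 × (1 + 10.9%)^4 ≈ €283,793.86.
Price-level factor over 4 years: (1 + 5.0%)^4 = 1.21550625.
Dividing the nominal maturity value by the price-level factor gives the value in today's money.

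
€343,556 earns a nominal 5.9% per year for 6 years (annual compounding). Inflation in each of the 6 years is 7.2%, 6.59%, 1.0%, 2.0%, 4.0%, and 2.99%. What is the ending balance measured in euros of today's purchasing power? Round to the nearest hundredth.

€384,336.92

Nominal value at maturity: €343,556 × (1 + 5.9%)^6 ≈ €484,588.72.
Price-level factor over 6 years: 1.072 × 1.0659 × 1.010 × 1.020 × 1.040 × 1.0299 ≈ 1.2608435194.
Dividing the nominal maturity value by the price-level factor gives the value in today's money.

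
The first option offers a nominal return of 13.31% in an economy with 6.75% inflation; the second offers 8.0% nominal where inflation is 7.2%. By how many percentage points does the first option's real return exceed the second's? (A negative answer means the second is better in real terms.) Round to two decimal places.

5.40

The first option real return: 1.1331/1.0675 − 1 = 6.145%.
The second real return: 1.080/1.072 − 1 = 0.746%.
Difference: 6.145 − 0.746 = 5.399 pp.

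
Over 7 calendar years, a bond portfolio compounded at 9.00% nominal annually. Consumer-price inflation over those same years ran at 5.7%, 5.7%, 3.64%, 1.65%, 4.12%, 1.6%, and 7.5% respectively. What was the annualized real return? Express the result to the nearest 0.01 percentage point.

Cumulative inflation factor: 1.057 × 1.057 × 1.0364 × 1.0165 × 1.0412 × 1.016 × 1.075 ≈ 1.33851.
Nominal growth factor: 1.82804. Real growth factor = 1.82804 / 1.33851 ≈ 1.36573.
Annualized: 1.36573^(1/7) − 1 ≈ 0.04553.

4.55%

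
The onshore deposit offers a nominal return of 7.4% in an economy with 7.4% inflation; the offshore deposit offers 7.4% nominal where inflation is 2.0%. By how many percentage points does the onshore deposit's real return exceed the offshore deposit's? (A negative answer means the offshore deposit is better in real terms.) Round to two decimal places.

The onshore deposit real return: 1.074/1.074 − 1 = 0.000%.
The offshore deposit real return: 1.074/1.020 − 1 = 5.294%.
Difference: 0.000 − 5.294 = -5.294 pp.

-5.29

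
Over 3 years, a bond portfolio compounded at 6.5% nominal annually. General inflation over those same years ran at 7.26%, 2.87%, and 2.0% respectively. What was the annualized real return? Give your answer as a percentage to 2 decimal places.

Cumulative inflation factor: 1.0726 × 1.0287 × 1.020 ≈ 1.12545.
Nominal growth factor: 1.20795. Real growth factor = 1.20795 / 1.12545 ≈ 1.07330.
Annualized: 1.07330^(1/3) − 1 ≈ 0.02386.

2.39%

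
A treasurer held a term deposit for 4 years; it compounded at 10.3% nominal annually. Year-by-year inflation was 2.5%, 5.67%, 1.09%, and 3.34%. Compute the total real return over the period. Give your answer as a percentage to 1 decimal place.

Cumulative inflation factor: 1.025 × 1.0567 × 1.0109 × 1.0334 ≈ 1.13149.
Nominal growth factor: 1.48014. Real growth factor = 1.48014 / 1.13149 ≈ 1.30813.
Total real return ≈ 30.8127%.

30.8%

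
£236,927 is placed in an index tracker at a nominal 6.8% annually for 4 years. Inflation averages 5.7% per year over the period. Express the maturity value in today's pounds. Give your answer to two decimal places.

Nominal value at maturity: £236,927 × (1 + 6.8%)^4 ≈ £308,247.50.
Price-level factor over 4 years: (1 + 5.7%)^4 ≈ 1.2482453280.
Dividing the nominal maturity value by the price-level factor gives the value in today's money.

£246,944.65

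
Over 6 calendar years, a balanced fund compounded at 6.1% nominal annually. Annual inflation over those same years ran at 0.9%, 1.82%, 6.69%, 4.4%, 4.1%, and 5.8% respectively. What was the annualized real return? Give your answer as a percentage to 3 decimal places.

Cumulative inflation factor: 1.009 × 1.0182 × 1.0669 × 1.044 × 1.041 × 1.058 ≈ 1.26033.
Nominal growth factor: 1.42657. Real growth factor = 1.42657 / 1.26033 ≈ 1.13190.
Annualized: 1.13190^(1/6) − 1 ≈ 0.02086.

2.086%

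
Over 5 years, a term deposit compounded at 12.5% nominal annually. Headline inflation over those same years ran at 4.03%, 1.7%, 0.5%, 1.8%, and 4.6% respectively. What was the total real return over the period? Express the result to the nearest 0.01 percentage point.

59.16%

Cumulative inflation factor: 1.0403 × 1.017 × 1.005 × 1.018 × 1.046 ≈ 1.13221.
Nominal growth factor: 1.80203. Real growth factor = 1.80203 / 1.13221 ≈ 1.59161.
Total real return ≈ 59.1613%.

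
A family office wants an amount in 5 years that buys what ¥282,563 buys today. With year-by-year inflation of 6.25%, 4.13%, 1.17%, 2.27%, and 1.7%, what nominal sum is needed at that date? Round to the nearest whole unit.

¥328,958

Cumulative price-level factor: 1.0625 × 1.0413 × 1.0117 × 1.0227 × 1.017 ≈ 1.1641950971.
Multiplying ¥282,563 by the price-level factor gives the future nominal sum.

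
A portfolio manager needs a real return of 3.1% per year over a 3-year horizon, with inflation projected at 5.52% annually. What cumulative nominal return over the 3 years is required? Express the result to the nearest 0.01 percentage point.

28.76%

Required annual nominal rate: (1+3.1%)(1+5.52%) − 1 = 8.79112%.
Cumulative over 3 years: (1 + 0.0879112)^3 − 1 ≈ 0.28760.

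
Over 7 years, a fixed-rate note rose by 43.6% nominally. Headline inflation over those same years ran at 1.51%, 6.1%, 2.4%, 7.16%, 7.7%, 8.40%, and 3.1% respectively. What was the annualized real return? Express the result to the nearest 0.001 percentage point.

0.135%

Cumulative inflation factor: 1.0151 × 1.061 × 1.024 × 1.0716 × 1.077 × 1.0840 × 1.031 ≈ 1.42253.
Nominal growth factor: 1.43600. Real growth factor = 1.43600 / 1.42253 ≈ 1.00947.
Annualized: 1.00947^(1/7) − 1 ≈ 0.00135.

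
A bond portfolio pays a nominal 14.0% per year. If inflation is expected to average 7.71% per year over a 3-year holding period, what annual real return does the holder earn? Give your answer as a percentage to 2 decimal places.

5.84%

With constant rates the annual real return is the same each year: (1+14.0%)/(1+7.71%) − 1 = 0.05840.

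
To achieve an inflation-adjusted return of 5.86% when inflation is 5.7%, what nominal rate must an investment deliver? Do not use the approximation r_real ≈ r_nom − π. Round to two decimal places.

By the Fisher equation, 1 + r_nom = (1 + 5.86%)(1 + 5.7%) = 1.0586 × 1.057 = 1.1189402.
So r_nom = 11.89402%.

11.89%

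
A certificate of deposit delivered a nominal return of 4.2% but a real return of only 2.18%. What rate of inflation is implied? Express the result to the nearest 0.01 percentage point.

1.98%

From (1+r_nom) = (1+r_real)(1+π), we get 1+π = (1 + 4.2%)/(1 + 2.18%) = 1.042/1.0218 ≈ 1.01977.
So π ≈ 1.9769%.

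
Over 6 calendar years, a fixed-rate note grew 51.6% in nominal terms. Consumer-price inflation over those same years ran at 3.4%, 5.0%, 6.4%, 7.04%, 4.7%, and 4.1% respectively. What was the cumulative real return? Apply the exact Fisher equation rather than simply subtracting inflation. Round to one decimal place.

12.5%

Cumulative inflation factor: 1.034 × 1.050 × 1.064 × 1.0704 × 1.047 × 1.041 ≈ 1.34771.
Nominal growth factor: 1.51600. Real growth factor = 1.51600 / 1.34771 ≈ 1.12487.
Total real return ≈ 12.4875%.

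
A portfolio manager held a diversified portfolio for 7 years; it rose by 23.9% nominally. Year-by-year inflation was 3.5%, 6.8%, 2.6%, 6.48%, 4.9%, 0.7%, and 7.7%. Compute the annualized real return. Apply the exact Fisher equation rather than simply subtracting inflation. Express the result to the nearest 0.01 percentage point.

-1.47%

Cumulative inflation factor: 1.035 × 1.068 × 1.026 × 1.0648 × 1.049 × 1.007 × 1.077 ≈ 1.37388.
Nominal growth factor: 1.23900. Real growth factor = 1.23900 / 1.37388 ≈ 0.90183.
Annualized: 0.90183^(1/7) − 1 ≈ -0.01465.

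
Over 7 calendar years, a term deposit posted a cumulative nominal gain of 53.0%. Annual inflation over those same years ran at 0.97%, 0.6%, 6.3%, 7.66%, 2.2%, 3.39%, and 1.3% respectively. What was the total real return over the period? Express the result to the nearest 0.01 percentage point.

22.96%

Cumulative inflation factor: 1.0097 × 1.006 × 1.063 × 1.0766 × 1.022 × 1.0339 × 1.013 ≈ 1.24428.
Nominal growth factor: 1.53000. Real growth factor = 1.53000 / 1.24428 ≈ 1.22963.
Total real return ≈ 22.9630%.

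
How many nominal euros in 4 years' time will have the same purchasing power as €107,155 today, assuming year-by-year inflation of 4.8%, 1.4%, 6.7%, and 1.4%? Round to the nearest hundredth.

Cumulative price-level factor: 1.048 × 1.014 × 1.067 × 1.014 ≈ 1.1497452183.
The nominal amount required is €107,155 scaled up by that factor.

€123,200.95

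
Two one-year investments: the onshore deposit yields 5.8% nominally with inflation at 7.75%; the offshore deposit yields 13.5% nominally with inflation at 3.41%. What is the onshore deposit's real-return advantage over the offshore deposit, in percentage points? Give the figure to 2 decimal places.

-11.57

The onshore deposit real return: 1.058/1.0775 − 1 = -1.810%.
The offshore deposit real return: 1.135/1.0341 − 1 = 9.757%.
Difference: -1.810 − 9.757 = -11.567 pp.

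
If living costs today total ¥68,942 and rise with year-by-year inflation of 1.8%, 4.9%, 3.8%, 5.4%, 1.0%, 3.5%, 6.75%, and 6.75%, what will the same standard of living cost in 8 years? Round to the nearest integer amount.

¥95,949

Cumulative price-level factor: 1.018 × 1.049 × 1.038 × 1.054 × 1.010 × 1.035 × 1.0675 × 1.0675 ≈ 1.3917419615.
Multiplying ¥68,942 by the price-level factor gives the future nominal sum.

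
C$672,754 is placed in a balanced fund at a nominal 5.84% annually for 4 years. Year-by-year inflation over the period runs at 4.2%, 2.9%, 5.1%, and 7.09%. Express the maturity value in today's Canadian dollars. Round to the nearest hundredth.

Nominal value at maturity: C$672,754 × (1 + 5.84%)^4 ≈ C$844,219.95.
Price-level factor over 4 years: 1.042 × 1.029 × 1.051 × 1.0709 ≈ 1.2067984073.
Dividing the nominal maturity value by the price-level factor gives the value in today's money.

C$699,553.42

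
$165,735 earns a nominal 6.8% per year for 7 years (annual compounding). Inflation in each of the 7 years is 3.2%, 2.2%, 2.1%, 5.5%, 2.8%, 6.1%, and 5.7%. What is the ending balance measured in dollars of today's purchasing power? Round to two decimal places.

$200,549.10

Nominal value at maturity: $165,735 × (1 + 6.8%)^7 ≈ $262,671.53.
Price-level factor over 7 years: 1.032 × 1.022 × 1.021 × 1.055 × 1.028 × 1.061 × 1.057 ≈ 1.3097616820.
The maturity value deflated by that factor is the answer in today's purchasing power.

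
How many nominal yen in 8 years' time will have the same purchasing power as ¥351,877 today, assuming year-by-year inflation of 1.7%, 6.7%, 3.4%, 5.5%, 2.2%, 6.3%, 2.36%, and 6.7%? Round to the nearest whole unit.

Cumulative price-level factor: 1.017 × 1.067 × 1.034 × 1.055 × 1.022 × 1.063 × 1.0236 × 1.067 ≈ 1.4045500764.
Multiplying ¥351,877 by the price-level factor gives the future nominal sum.

¥494,229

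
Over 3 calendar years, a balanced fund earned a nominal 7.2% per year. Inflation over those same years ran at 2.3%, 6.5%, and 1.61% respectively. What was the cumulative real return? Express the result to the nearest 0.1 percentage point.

Cumulative inflation factor: 1.023 × 1.065 × 1.0161 ≈ 1.10704.
Nominal growth factor: 1.23193. Real growth factor = 1.23193 / 1.10704 ≈ 1.11281.
Total real return ≈ 11.2814%.

11.3%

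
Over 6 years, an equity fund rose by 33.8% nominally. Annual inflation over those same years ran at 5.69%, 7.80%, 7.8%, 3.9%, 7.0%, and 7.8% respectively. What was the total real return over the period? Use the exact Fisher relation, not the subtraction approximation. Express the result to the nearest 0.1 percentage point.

-9.1%

Cumulative inflation factor: 1.0569 × 1.0780 × 1.078 × 1.039 × 1.070 × 1.078 ≈ 1.47194.
Nominal growth factor: 1.33800. Real growth factor = 1.33800 / 1.47194 ≈ 0.90901.
Total real return ≈ -9.0994%.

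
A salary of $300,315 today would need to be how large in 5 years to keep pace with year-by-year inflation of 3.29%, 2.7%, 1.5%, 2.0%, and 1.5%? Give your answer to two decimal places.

Cumulative price-level factor: 1.0329 × 1.027 × 1.015 × 1.020 × 1.015 ≈ 1.1147076389.
Multiplying $300,315 by the price-level factor gives the future nominal sum.

$334,763.42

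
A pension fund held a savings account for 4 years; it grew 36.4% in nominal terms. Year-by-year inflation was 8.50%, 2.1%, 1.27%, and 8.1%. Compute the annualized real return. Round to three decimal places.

2.982%

Cumulative inflation factor: 1.0850 × 1.021 × 1.0127 × 1.081 ≈ 1.21272.
Nominal growth factor: 1.36400. Real growth factor = 1.36400 / 1.21272 ≈ 1.12474.
Annualized: 1.12474^(1/4) − 1 ≈ 0.02982.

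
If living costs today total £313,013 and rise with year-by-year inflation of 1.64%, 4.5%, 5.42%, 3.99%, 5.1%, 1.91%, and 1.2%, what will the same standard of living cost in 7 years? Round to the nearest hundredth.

Cumulative price-level factor: 1.0164 × 1.045 × 1.0542 × 1.0399 × 1.051 × 1.0191 × 1.012 ≈ 1.2621052318.
Multiplying £313,013 by the price-level factor gives the future nominal sum.

£395,055.34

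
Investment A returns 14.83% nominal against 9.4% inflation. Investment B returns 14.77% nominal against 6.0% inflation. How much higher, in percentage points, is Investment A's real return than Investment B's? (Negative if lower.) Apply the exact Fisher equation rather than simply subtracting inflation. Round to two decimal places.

-3.31

Investment A real return: 1.1483/1.094 − 1 = 4.963%.
Investment B real return: 1.1477/1.060 − 1 = 8.274%.
Difference: 4.963 − 8.274 = -3.311 pp.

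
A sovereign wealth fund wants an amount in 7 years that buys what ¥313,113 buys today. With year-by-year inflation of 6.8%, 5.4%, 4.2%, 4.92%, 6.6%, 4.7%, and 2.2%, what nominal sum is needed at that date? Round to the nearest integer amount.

¥439,535

Cumulative price-level factor: 1.068 × 1.054 × 1.042 × 1.0492 × 1.066 × 1.047 × 1.022 ≈ 1.4037593004.
The nominal amount required is ¥313,113 scaled up by that factor.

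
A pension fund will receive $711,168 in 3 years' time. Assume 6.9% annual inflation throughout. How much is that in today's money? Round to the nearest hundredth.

$582,155.62

Price-level factor over 3 years: (1 + 6.9%)^3 = 1.221611509.
Purchasing power today: $711,168 divided by that factor.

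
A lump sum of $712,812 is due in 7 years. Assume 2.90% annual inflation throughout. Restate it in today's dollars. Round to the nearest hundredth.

Price-level factor over 7 years: (1 + 2.90%)^7 ≈ 1.2215398048.
Purchasing power today: $712,812 divided by that factor.

$583,535.63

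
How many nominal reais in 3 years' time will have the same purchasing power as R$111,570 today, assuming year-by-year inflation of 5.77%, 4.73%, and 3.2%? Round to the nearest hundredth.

Cumulative price-level factor: 1.0577 × 1.0473 × 1.032 ≈ 1.1431765447.
Multiplying R$111,570 by the price-level factor gives the future nominal sum.

R$127,544.21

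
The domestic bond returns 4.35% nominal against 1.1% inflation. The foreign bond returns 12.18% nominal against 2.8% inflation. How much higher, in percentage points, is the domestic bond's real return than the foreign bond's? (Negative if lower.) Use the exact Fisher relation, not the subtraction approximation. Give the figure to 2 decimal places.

-5.91

The domestic bond real return: 1.0435/1.011 − 1 = 3.215%.
The foreign bond real return: 1.1218/1.028 − 1 = 9.125%.
Difference: 3.215 − 9.125 = -5.910 pp.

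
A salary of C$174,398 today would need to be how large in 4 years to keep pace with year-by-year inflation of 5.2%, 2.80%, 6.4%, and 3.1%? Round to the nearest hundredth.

Cumulative price-level factor: 1.052 × 1.0280 × 1.064 × 1.031 ≈ 1.1863399287.
Multiplying C$174,398 by the price-level factor gives the future nominal sum.

C$206,895.31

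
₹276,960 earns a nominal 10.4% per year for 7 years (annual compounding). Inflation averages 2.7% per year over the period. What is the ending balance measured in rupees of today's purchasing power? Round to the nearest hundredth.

Nominal value at maturity: ₹276,960 × (1 + 10.4%)^7 ≈ ₹553,605.71.
Price-level factor over 7 years: (1 + 2.7%)^7 ≈ 1.2050168095.
Dividing the nominal maturity value by the price-level factor gives the value in today's money.

₹459,417.42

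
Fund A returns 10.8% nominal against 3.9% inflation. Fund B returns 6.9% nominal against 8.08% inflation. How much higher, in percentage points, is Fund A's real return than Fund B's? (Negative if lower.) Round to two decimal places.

Fund A real return: 1.108/1.039 − 1 = 6.641%.
Fund B real return: 1.069/1.0808 − 1 = -1.092%.
Difference: 6.641 − (-1.092) = 7.733 pp.

7.73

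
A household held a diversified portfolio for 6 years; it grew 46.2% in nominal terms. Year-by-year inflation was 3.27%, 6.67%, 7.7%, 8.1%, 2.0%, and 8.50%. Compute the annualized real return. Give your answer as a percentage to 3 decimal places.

0.495%

Cumulative inflation factor: 1.0327 × 1.0667 × 1.077 × 1.081 × 1.020 × 1.0850 ≈ 1.41934.
Nominal growth factor: 1.46200. Real growth factor = 1.46200 / 1.41934 ≈ 1.03005.
Annualized: 1.03005^(1/6) − 1 ≈ 0.00495.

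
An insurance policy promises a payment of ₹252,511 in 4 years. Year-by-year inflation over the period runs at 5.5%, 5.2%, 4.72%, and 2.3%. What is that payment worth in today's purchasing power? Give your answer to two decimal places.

Price-level factor over 4 years: 1.055 × 1.052 × 1.0472 × 1.023 ≈ 1.1889770360.
Purchasing power today: ₹252,511 divided by that factor.

₹212,376.68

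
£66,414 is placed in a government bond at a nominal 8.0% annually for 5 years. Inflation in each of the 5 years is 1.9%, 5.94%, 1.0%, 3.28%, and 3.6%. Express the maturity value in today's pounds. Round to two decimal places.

Nominal value at maturity: £66,414 × (1 + 8.0%)^5 ≈ £97,583.95.
Price-level factor over 5 years: 1.019 × 1.0594 × 1.010 × 1.0328 × 1.036 ≈ 1.1666256238.
The maturity value deflated by that factor is the answer in today's purchasing power.

£83,646.33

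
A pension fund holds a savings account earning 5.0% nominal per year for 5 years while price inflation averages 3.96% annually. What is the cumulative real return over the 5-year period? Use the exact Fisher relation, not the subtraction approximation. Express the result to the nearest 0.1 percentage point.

5.1%

The annual real rate is (1+5.0%)/(1+3.96%) − 1 = 1.0004%.
Compounded over 5 years: (1 + 0.010004)^5 − 1 ≈ 0.05103.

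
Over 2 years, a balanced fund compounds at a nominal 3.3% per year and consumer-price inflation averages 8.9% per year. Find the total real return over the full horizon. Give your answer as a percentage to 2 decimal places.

The annual real rate is (1+3.3%)/(1+8.9%) − 1 = -5.1423%.
Compounded over 2 years: (1 + -0.051423)^2 − 1 ≈ -0.10020.

-10.02%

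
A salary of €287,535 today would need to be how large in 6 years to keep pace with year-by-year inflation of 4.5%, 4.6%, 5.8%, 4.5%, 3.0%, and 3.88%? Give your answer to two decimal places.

Cumulative price-level factor: 1.045 × 1.046 × 1.058 × 1.045 × 1.030 × 1.0388 ≈ 1.2930612550.
The nominal amount required is €287,535 scaled up by that factor.

€371,800.37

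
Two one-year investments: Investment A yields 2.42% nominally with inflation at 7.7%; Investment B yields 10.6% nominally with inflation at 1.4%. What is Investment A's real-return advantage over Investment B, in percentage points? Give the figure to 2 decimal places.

-13.98

Investment A real return: 1.0242/1.077 − 1 = -4.903%.
Investment B real return: 1.106/1.014 − 1 = 9.073%.
Difference: -4.903 − 9.073 = -13.976 pp.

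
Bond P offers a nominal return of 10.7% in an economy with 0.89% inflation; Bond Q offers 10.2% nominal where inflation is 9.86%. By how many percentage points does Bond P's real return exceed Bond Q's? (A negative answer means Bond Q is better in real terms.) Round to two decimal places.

9.41

Bond P real return: 1.107/1.0089 − 1 = 9.723%.
Bond Q real return: 1.102/1.0986 − 1 = 0.309%.
Difference: 9.723 − 0.309 = 9.414 pp.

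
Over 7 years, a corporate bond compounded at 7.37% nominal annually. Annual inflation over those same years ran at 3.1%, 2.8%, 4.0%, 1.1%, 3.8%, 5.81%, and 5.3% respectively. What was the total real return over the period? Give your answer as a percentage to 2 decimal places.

Cumulative inflation factor: 1.031 × 1.028 × 1.040 × 1.011 × 1.038 × 1.0581 × 1.053 ≈ 1.28881.
Nominal growth factor: 1.64506. Real growth factor = 1.64506 / 1.28881 ≈ 1.27642.
Total real return ≈ 27.6415%.

27.64%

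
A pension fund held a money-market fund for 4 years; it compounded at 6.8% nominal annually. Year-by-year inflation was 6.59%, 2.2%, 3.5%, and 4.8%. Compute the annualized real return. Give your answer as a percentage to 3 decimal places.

2.436%

Cumulative inflation factor: 1.0659 × 1.022 × 1.035 × 1.048 ≈ 1.18160.
Nominal growth factor: 1.30102. Real growth factor = 1.30102 / 1.18160 ≈ 1.10107.
Annualized: 1.10107^(1/4) − 1 ≈ 0.02436.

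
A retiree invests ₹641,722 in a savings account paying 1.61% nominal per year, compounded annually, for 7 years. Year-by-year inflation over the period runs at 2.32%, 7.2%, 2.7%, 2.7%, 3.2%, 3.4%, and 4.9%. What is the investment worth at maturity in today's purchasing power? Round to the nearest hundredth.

₹554,153.60

Nominal value at maturity: ₹641,722 × (1 + 1.61%)^7 ≈ ₹717,632.48.
Price-level factor over 7 years: 1.0232 × 1.072 × 1.027 × 1.027 × 1.032 × 1.034 × 1.049 ≈ 1.2950064404.
Dividing the nominal maturity value by the price-level factor gives the value in today's money.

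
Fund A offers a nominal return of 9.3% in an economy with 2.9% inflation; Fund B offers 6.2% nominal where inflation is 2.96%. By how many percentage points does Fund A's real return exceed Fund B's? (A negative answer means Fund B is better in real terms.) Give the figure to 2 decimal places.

Fund A real return: 1.093/1.029 − 1 = 6.220%.
Fund B real return: 1.062/1.0296 − 1 = 3.147%.
Difference: 6.220 − 3.147 = 3.073 pp.

3.07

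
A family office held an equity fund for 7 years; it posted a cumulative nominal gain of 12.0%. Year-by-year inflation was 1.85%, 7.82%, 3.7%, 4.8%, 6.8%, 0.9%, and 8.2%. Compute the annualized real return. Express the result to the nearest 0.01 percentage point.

-3.05%

Cumulative inflation factor: 1.0185 × 1.0782 × 1.037 × 1.048 × 1.068 × 1.009 × 1.082 ≈ 1.39152.
Nominal growth factor: 1.12000. Real growth factor = 1.12000 / 1.39152 ≈ 0.80487.
Annualized: 0.80487^(1/7) − 1 ≈ -0.03053.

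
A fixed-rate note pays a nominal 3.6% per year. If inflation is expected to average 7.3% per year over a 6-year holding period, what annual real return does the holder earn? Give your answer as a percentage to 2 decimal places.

With constant rates the annual real return is the same each year: (1+3.6%)/(1+7.3%) − 1 = -0.03448.

-3.45%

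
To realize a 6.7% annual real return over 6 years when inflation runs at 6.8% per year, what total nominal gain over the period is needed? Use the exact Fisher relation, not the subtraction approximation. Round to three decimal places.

118.985%

Required annual nominal rate: (1+6.7%)(1+6.8%) − 1 = 13.9556%.
Cumulative over 6 years: (1 + 0.139556)^6 − 1 ≈ 1.18985.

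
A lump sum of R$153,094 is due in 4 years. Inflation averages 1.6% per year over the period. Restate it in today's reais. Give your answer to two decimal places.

R$143,675.71

Price-level factor over 4 years: (1 + 1.6%)^4 ≈ 1.0655524495.
Purchasing power today: R$153,094 divided by that factor.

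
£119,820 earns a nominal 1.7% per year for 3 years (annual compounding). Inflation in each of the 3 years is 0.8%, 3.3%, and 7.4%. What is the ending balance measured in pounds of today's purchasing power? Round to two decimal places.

Nominal value at maturity: £119,820 × (1 + 1.7%)^3 ≈ £126,035.29.
Price-level factor over 3 years: 1.008 × 1.033 × 1.074 = 1.118317536.
Dividing the nominal maturity value by the price-level factor gives the value in today's money.

£112,700.81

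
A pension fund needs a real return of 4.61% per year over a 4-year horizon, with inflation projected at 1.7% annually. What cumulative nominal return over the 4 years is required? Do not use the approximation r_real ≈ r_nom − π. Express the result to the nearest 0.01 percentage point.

28.11%

Required annual nominal rate: (1+4.61%)(1+1.7%) − 1 = 6.38837%.
Cumulative over 4 years: (1 + 0.0638837)^4 − 1 ≈ 0.28108.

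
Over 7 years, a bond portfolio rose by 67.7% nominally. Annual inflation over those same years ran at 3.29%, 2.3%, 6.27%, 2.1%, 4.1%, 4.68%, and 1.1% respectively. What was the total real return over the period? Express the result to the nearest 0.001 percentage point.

Cumulative inflation factor: 1.0329 × 1.023 × 1.0627 × 1.021 × 1.041 × 1.0468 × 1.011 ≈ 1.26309.
Nominal growth factor: 1.67700. Real growth factor = 1.67700 / 1.26309 ≈ 1.32769.
Total real return ≈ 32.7691%.

32.769%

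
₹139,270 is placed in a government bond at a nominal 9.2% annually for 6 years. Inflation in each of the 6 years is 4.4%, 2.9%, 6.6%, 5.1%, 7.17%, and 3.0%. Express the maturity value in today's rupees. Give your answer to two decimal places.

Nominal value at maturity: ₹139,270 × (1 + 9.2%)^6 ≈ ₹236,152.97.
Price-level factor over 6 years: 1.044 × 1.029 × 1.066 × 1.051 × 1.0717 × 1.030 ≈ 1.3285755310.
Dividing the nominal maturity value by the price-level factor gives the value in today's money.

₹177,749.00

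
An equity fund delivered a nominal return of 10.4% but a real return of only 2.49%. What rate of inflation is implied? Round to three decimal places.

7.718%

From (1+r_nom) = (1+r_real)(1+π), we get 1+π = (1 + 10.4%)/(1 + 2.49%) = 1.104/1.0249 ≈ 1.07718.
So π ≈ 7.7178%.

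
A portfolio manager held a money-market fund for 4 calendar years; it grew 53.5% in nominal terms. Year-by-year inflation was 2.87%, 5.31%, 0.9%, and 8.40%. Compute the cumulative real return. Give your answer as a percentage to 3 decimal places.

Cumulative inflation factor: 1.0287 × 1.0531 × 1.009 × 1.0840 ≈ 1.18489.
Nominal growth factor: 1.53500. Real growth factor = 1.53500 / 1.18489 ≈ 1.29548.
Total real return ≈ 29.5477%.

29.548%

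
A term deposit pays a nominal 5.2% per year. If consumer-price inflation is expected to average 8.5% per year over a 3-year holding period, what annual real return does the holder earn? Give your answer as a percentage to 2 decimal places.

With constant rates the annual real return is the same each year: (1+5.2%)/(1+8.5%) − 1 = -0.03041.

-3.04%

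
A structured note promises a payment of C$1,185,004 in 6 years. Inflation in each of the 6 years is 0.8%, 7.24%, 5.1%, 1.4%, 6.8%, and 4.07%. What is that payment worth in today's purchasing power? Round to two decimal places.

Price-level factor over 6 years: 1.008 × 1.0724 × 1.051 × 1.014 × 1.068 × 1.0407 ≈ 1.2804269773.
Purchasing power today: C$1,185,004 divided by that factor.

C$925,475.66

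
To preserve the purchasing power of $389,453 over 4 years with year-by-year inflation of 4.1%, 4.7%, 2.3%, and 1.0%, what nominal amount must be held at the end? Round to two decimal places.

$438,580.66

Cumulative price-level factor: 1.041 × 1.047 × 1.023 × 1.010 ≈ 1.1261452742.
The nominal amount required is $389,453 scaled up by that factor.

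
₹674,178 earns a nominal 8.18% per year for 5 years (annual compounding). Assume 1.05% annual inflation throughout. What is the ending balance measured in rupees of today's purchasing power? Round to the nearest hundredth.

Nominal value at maturity: ₹674,178 × (1 + 8.18%)^5 ≈ ₹998,871.13.
Price-level factor over 5 years: (1 + 1.05%)^5 ≈ 1.0536141372.
Dividing the nominal maturity value by the price-level factor gives the value in today's money.

₹948,042.64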